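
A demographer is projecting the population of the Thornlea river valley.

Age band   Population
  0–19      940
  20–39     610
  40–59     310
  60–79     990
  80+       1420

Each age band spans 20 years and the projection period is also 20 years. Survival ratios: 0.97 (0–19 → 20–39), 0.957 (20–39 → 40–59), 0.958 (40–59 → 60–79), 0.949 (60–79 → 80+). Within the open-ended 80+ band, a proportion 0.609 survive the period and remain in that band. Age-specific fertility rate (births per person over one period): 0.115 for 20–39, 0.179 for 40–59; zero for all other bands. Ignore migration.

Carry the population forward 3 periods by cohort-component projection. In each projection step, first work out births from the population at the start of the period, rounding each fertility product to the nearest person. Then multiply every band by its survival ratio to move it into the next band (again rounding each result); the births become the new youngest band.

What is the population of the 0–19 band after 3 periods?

170

Call the groups 1 to 5, youngest first.
After projecting period 1:
Births: 610 × 0.115 = 70 ; 310 × 0.179 = 55 — total 125
Group 2: 940 × 0.97 = 912
Group 3: 610 × 0.957 = 584
Group 4: 310 × 0.958 = 297
Group 5: 990 × 0.949 + 1420 × 0.609 = 940 + 865 = 1805
Giving 125 / 912 / 584 / 297 / 1805.
After projecting period 2:
Births: 912 × 0.115 = 105 ; 584 × 0.179 = 105 — total 210
Group 2: 125 × 0.97 = 121
Group 3: 912 × 0.957 = 873
Group 4: 584 × 0.958 = 559
Group 5: 297 × 0.949 + 1805 × 0.609 = 282 + 1099 = 1381
Giving 210 / 121 / 873 / 559 / 1381.
After projecting period 3:
Births: 121 × 0.115 = 14 ; 873 × 0.179 = 156 — total 170
Group 2: 210 × 0.97 = 204
Group 3: 121 × 0.957 = 116
Group 4: 873 × 0.958 = 836
Group 5: 559 × 0.949 + 1381 × 0.609 = 530 + 841 = 1371
Giving 170 / 204 / 116 / 836 / 1371.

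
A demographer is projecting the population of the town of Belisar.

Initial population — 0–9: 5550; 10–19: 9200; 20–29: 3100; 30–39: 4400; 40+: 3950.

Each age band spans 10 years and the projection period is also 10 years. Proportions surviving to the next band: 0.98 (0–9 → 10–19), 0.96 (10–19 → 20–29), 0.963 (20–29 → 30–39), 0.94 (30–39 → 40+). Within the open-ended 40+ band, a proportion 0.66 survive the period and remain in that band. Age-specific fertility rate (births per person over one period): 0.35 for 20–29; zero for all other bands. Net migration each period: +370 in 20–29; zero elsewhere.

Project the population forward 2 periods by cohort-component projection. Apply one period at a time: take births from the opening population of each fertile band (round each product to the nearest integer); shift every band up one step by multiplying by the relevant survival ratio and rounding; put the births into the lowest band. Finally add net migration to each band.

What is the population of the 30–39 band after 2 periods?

Call the bands 1 to 5, youngest first.
After projecting period 1:
Births: 3100 * 0.35 = 1085
Band 2: 5550 * 0.98 = 5439
Band 3: 9200 * 0.96 = 8832
Band 4: 3100 * 0.963 = 2985
Band 5: 4400 * 0.94 + 3950 * 0.66 = 4136 + 2607 = 6743
Net migration: Band 3 + 370 → 9202
→ [1085, 5439, 9202, 2985, 6743]
After projecting period 2:
Births: 9202 * 0.35 = 3221
Band 2: 1085 * 0.98 = 1063
Band 3: 5439 * 0.96 = 5221
Band 4: 9202 * 0.963 = 8862
Band 5: 2985 * 0.94 + 6743 * 0.66 = 2806 + 4450 = 7256
Net migration: Band 3 + 370 → 5591
→ [3221, 1063, 5591, 8862, 7256]

8862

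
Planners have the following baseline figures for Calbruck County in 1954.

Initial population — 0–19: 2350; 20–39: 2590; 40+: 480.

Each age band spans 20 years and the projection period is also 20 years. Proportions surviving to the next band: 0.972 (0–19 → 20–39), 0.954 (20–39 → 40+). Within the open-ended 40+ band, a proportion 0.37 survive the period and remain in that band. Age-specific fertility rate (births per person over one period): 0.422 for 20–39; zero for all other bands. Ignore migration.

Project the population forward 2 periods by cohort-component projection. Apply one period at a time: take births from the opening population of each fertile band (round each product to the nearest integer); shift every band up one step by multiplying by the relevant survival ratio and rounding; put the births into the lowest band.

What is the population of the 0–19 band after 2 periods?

964

Call the groups 1 to 3, youngest first.
After projecting period 1:
Births: 2590 × 0.422 = 1093
Group 2: 2350 × 0.972 = 2284
Group 3: 2590 × 0.954 + 480 × 0.37 = 2471 + 178 = 2649
Population now: 0–19=1093, 20–39=2284, 40+=2649
After projecting period 2:
Births: 2284 × 0.422 = 964
Group 2: 1093 × 0.972 = 1062
Group 3: 2284 × 0.954 + 2649 × 0.37 = 2179 + 980 = 3159
Population now: 0–19=964, 20–39=1062, 40+=3159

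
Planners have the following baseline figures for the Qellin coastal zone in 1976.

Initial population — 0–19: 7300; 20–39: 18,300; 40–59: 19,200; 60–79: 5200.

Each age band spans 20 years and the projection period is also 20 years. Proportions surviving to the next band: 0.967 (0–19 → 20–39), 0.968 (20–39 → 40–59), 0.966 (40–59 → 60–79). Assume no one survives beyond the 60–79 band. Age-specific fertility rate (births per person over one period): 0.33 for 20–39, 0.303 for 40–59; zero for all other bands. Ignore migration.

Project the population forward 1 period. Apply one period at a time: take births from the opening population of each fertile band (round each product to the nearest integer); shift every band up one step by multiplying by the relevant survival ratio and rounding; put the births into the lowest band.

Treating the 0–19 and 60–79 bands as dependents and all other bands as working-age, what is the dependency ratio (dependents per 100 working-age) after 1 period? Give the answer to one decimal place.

122.7

(Groups numbered youngest = 1 to oldest = 4.)
— Period 1 —
Births: 18300 * 0.33 = 6039, 19200 * 0.303 = 5818 → total 11857
Group 2: 7300 * 0.967 = 7059
Group 3: 18300 * 0.968 = 17714
Group 4: 19200 * 0.966 = 18547
Population now: 0–19=11857, 20–39=7059, 40–59=17714, 60–79=18547
Dependents (band 0–19 + band 60–79) = 11857 + 18547 = 30404; working-age = 24773; ratio = 30404/24773 × 100 = 122.7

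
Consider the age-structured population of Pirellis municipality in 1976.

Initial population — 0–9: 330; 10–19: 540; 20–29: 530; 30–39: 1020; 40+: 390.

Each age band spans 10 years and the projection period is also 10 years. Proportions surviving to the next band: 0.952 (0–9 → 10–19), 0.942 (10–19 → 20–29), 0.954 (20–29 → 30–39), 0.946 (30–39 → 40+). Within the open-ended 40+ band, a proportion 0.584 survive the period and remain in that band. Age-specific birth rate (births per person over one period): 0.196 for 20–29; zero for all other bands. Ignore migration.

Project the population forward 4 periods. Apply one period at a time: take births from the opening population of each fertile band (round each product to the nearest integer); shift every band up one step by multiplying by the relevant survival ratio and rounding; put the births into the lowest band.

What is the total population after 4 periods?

After projecting period 1:
Births: 530 * 0.196 = 104
10–19: 330 * 0.952 = 314
20–29: 540 * 0.942 = 509
30–39: 530 * 0.954 = 506
40+: 1020 * 0.946 + 390 * 0.584 = 965 + 228 = 1193
→ [104, 314, 509, 506, 1193]
After projecting period 2:
Births: 509 * 0.196 = 100
10–19: 104 * 0.952 = 99
20–29: 314 * 0.942 = 296
30–39: 509 * 0.954 = 486
40+: 506 * 0.946 + 1193 * 0.584 = 479 + 697 = 1176
→ [100, 99, 296, 486, 1176]
After projecting period 3:
Births: 296 * 0.196 = 58
10–19: 100 * 0.952 = 95
20–29: 99 * 0.942 = 93
30–39: 296 * 0.954 = 282
40+: 486 * 0.946 + 1176 * 0.584 = 460 + 687 = 1147
→ [58, 95, 93, 282, 1147]
After projecting period 4:
Births: 93 * 0.196 = 18
10–19: 58 * 0.952 = 55
20–29: 95 * 0.942 = 89
30–39: 93 * 0.954 = 89
40+: 282 * 0.946 + 1147 * 0.584 = 267 + 670 = 937
→ [18, 55, 89, 89, 937]
Total after period 4: 18 + 55 + 89 + 89 + 937 = 1188

1188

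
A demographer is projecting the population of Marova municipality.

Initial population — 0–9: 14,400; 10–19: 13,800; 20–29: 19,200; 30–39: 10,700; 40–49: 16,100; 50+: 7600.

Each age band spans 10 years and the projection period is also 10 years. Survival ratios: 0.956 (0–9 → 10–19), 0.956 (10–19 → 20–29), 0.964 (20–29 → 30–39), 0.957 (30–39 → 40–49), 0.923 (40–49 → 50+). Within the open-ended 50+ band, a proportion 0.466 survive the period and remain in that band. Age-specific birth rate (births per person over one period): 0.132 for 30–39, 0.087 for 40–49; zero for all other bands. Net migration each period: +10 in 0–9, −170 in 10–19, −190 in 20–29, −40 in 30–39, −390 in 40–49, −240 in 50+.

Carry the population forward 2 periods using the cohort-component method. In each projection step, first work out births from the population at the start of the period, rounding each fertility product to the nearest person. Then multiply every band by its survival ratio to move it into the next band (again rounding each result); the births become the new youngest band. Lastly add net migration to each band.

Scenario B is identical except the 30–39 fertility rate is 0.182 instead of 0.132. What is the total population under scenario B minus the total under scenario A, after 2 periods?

Numbering the bands 1..6 from youngest to oldest:
After projecting period 1:
Births: 10700 × 0.132 = 1412, 16100 × 0.087 = 1401 → 2813
Band 2: 14400 × 0.956 = 13766
Band 3: 13800 × 0.956 = 13193
Band 4: 19200 × 0.964 = 18509
Band 5: 10700 × 0.957 = 10240
Band 6: 16100 × 0.923 + 7600 × 0.466 = 14860 + 3542 = 18402
Net migration: Band 1 + 10 → 2823; Band 2 − 170 → 13596; Band 3 − 190 → 13003; Band 4 − 40 → 18469; Band 5 − 390 → 9850; Band 6 − 240 → 18162
→ [2823, 13596, 13003, 18469, 9850, 18162]
After projecting period 2:
Births: 18469 × 0.132 = 2438, 9850 × 0.087 = 857 → 3295
Band 2: 2823 × 0.956 = 2699
Band 3: 13596 × 0.956 = 12998
Band 4: 13003 × 0.964 = 12535
Band 5: 18469 × 0.957 = 17675
Band 6: 9850 × 0.923 + 18162 × 0.466 = 9092 + 8463 = 17555
Net migration: Band 1 + 10 → 3305; Band 2 − 170 → 2529; Band 3 − 190 → 12808; Band 4 − 40 → 12495; Band 5 − 390 → 17285; Band 6 − 240 → 17315
→ [3305, 2529, 12808, 12495, 17285, 17315]
Scenario A total after 2 periods: 65737
Scenario B projection —
After projecting period 1:
Births: 10700 × 0.182 = 1947, 16100 × 0.087 = 1401 → 3348
Band 2: 14400 × 0.956 = 13766
Band 3: 13800 × 0.956 = 13193
Band 4: 19200 × 0.964 = 18509
Band 5: 10700 × 0.957 = 10240
Band 6: 16100 × 0.923 + 7600 × 0.466 = 14860 + 3542 = 18402
Net migration: Band 1 + 10 → 3358; Band 2 − 170 → 13596; Band 3 − 190 → 13003; Band 4 − 40 → 18469; Band 5 − 390 → 9850; Band 6 − 240 → 18162
→ [3358, 13596, 13003, 18469, 9850, 18162]
After projecting period 2:
Births: 18469 × 0.182 = 3361, 9850 × 0.087 = 857 → 4218
Band 2: 3358 × 0.956 = 3210
Band 3: 13596 × 0.956 = 12998
Band 4: 13003 × 0.964 = 12535
Band 5: 18469 × 0.957 = 17675
Band 6: 9850 × 0.923 + 18162 × 0.466 = 9092 + 8463 = 17555
Net migration: Band 1 + 10 → 4228; Band 2 − 170 → 3040; Band 3 − 190 → 12808; Band 4 − 40 → 12495; Band 5 − 390 → 17285; Band 6 − 240 → 17315
→ [4228, 3040, 12808, 12495, 17285, 17315]
Scenario B total after 2 periods: 67171
Difference B − A = 67171 − 65737 = 1434

1434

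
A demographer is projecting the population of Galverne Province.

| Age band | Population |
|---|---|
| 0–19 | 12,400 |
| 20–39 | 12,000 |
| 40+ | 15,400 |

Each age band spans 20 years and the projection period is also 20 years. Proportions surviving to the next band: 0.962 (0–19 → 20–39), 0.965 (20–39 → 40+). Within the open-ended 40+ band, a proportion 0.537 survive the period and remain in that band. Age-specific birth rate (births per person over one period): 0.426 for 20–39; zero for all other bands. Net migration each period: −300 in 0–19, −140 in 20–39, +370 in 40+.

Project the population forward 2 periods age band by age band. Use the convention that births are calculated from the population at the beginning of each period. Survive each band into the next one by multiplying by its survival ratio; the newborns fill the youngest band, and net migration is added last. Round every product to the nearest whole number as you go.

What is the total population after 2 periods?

31815

Call the groups 1 to 3, youngest first.
After projecting period 1:
Births: 12000 × 0.426 = 5112
Group 2: 12400 × 0.962 = 11929
Group 3: 12000 × 0.965 + 15400 × 0.537 = 11580 + 8270 = 19850
Net migration: Group 1 − 300 → 4812; Group 2 − 140 → 11789; Group 3 + 370 → 20220
End of period: [4812, 11789, 20220]
After projecting period 2:
Births: 11789 × 0.426 = 5022
Group 2: 4812 × 0.962 = 4629
Group 3: 11789 × 0.965 + 20220 × 0.537 = 11376 + 10858 = 22234
Net migration: Group 1 − 300 → 4722; Group 2 − 140 → 4489; Group 3 + 370 → 22604
End of period: [4722, 4489, 22604]
Total after period 2: 4722 + 4489 + 22604 = 31815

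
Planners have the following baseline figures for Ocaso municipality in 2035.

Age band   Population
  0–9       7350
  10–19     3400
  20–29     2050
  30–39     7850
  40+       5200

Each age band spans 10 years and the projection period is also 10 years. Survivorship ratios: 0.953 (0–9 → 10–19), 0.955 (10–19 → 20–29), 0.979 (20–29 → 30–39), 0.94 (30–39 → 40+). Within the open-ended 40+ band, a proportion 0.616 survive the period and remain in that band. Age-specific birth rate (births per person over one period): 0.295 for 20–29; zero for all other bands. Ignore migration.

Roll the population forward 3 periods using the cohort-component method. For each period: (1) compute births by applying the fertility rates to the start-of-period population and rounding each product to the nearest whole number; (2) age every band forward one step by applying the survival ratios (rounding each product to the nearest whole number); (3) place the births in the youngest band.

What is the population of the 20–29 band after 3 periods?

551

[period 1]
Births: 2050 * 0.295 = 605
10–19: 7350 * 0.953 = 7005
20–29: 3400 * 0.955 = 3247
30–39: 2050 * 0.979 = 2007
40+: 7850 * 0.94 + 5200 * 0.616 = 7379 + 3203 = 10582
End of period: [605, 7005, 3247, 2007, 10582]
[period 2]
Births: 3247 * 0.295 = 958
10–19: 605 * 0.953 = 577
20–29: 7005 * 0.955 = 6690
30–39: 3247 * 0.979 = 3179
40+: 2007 * 0.94 + 10582 * 0.616 = 1887 + 6519 = 8406
End of period: [958, 577, 6690, 3179, 8406]
[period 3]
Births: 6690 * 0.295 = 1974
10–19: 958 * 0.953 = 913
20–29: 577 * 0.955 = 551
30–39: 6690 * 0.979 = 6550
40+: 3179 * 0.94 + 8406 * 0.616 = 2988 + 5178 = 8166
End of period: [1974, 913, 551, 6550, 8166]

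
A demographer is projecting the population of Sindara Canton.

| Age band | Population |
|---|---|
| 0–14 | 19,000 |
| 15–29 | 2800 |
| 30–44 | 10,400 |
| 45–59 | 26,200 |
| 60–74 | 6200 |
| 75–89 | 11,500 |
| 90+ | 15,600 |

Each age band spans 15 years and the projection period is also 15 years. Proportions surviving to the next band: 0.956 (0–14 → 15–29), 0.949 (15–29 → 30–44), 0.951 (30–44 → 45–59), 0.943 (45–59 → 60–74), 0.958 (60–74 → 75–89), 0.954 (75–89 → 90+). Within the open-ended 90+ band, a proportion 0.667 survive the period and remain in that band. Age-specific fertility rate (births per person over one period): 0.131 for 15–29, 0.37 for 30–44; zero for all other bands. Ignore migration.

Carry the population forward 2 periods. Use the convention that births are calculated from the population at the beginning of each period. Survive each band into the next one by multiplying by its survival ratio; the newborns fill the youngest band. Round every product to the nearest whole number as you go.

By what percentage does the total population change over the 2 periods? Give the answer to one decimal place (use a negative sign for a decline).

— Period 1 —
Births: 2800 × 0.131 = 367  |  10400 × 0.37 = 3848 ⇒ total 4215
15–29: 19000 × 0.956 = 18164
30–44: 2800 × 0.949 = 2657
45–59: 10400 × 0.951 = 9890
60–74: 26200 × 0.943 = 24707
75–89: 6200 × 0.958 = 5940
90+: 11500 × 0.954 + 15600 × 0.667 = 10971 + 10405 = 21376
→ [4215, 18164, 2657, 9890, 24707, 5940, 21376]
— Period 2 —
Births: 18164 × 0.131 = 2379  |  2657 × 0.37 = 983 ⇒ total 3362
15–29: 4215 × 0.956 = 4030
30–44: 18164 × 0.949 = 17238
45–59: 2657 × 0.951 = 2527
60–74: 9890 × 0.943 = 9326
75–89: 24707 × 0.958 = 23669
90+: 5940 × 0.954 + 21376 × 0.667 = 5667 + 14258 = 19925
→ [3362, 4030, 17238, 2527, 9326, 23669, 19925]
Total: 91700 → 80077; change = -11623; percentage change = -12.7%

-12.7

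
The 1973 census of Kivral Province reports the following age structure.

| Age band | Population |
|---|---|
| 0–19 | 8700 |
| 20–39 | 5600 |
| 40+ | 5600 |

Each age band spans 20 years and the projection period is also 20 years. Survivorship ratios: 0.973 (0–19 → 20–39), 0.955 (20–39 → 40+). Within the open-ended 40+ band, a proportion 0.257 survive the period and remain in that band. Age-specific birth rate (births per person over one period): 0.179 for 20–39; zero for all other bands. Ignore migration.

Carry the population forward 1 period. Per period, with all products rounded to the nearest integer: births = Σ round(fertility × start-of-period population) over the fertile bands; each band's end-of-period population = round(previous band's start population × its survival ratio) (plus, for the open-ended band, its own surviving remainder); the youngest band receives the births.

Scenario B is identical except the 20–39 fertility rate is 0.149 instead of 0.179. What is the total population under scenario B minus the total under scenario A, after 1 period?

Call the groups 1 to 3, youngest first.
[period 1]
Births: 5600 * 0.179 = 1002
Group 2: 8700 * 0.973 = 8465
Group 3: 5600 * 0.955 + 5600 * 0.257 = 5348 + 1439 = 6787
→ [1002, 8465, 6787]
Scenario A total after 1 period: 16254
Scenario B projection —
[period 1]
Births: 5600 * 0.149 = 834
Group 2: 8700 * 0.973 = 8465
Group 3: 5600 * 0.955 + 5600 * 0.257 = 5348 + 1439 = 6787
→ [834, 8465, 6787]
Scenario B total after 1 period: 16086
Difference B − A = 16086 − 16254 = -168

-168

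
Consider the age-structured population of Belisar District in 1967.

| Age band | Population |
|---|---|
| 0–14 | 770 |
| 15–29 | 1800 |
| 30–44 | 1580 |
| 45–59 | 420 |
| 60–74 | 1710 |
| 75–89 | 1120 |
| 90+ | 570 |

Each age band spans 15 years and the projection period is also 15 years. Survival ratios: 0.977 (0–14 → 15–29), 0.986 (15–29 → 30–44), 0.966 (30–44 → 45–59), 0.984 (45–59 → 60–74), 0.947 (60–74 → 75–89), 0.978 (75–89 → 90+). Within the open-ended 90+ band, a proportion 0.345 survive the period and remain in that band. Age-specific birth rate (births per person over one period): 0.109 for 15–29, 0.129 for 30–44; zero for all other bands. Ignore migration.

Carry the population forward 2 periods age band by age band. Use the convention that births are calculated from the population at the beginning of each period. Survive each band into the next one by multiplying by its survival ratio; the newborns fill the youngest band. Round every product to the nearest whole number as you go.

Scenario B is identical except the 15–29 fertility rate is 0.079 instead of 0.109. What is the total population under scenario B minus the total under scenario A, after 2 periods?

Period 1.
Births: 1800 * 0.109 = 196, 1580 * 0.129 = 204 → total 400
15–29: 770 * 0.977 = 752
30–44: 1800 * 0.986 = 1775
45–59: 1580 * 0.966 = 1526
60–74: 420 * 0.984 = 413
75–89: 1710 * 0.947 = 1619
90+: 1120 * 0.978 + 570 * 0.345 = 1095 + 197 = 1292
→ [400, 752, 1775, 1526, 413, 1619, 1292]
Period 2.
Births: 752 * 0.109 = 82, 1775 * 0.129 = 229 → total 311
15–29: 400 * 0.977 = 391
30–44: 752 * 0.986 = 741
45–59: 1775 * 0.966 = 1715
60–74: 1526 * 0.984 = 1502
75–89: 413 * 0.947 = 391
90+: 1619 * 0.978 + 1292 * 0.345 = 1583 + 446 = 2029
→ [311, 391, 741, 1715, 1502, 391, 2029]
Scenario A total after 2 periods: 7080
Scenario B projection —
Period 1.
Births: 1800 * 0.079 = 142, 1580 * 0.129 = 204 → total 346
15–29: 770 * 0.977 = 752
30–44: 1800 * 0.986 = 1775
45–59: 1580 * 0.966 = 1526
60–74: 420 * 0.984 = 413
75–89: 1710 * 0.947 = 1619
90+: 1120 * 0.978 + 570 * 0.345 = 1095 + 197 = 1292
→ [346, 752, 1775, 1526, 413, 1619, 1292]
Period 2.
Births: 752 * 0.079 = 59, 1775 * 0.129 = 229 → total 288
15–29: 346 * 0.977 = 338
30–44: 752 * 0.986 = 741
45–59: 1775 * 0.966 = 1715
60–74: 1526 * 0.984 = 1502
75–89: 413 * 0.947 = 391
90+: 1619 * 0.978 + 1292 * 0.345 = 1583 + 446 = 2029
→ [288, 338, 741, 1715, 1502, 391, 2029]
Scenario B total after 2 periods: 7004
Difference B − A = 7004 − 7080 = -76

-76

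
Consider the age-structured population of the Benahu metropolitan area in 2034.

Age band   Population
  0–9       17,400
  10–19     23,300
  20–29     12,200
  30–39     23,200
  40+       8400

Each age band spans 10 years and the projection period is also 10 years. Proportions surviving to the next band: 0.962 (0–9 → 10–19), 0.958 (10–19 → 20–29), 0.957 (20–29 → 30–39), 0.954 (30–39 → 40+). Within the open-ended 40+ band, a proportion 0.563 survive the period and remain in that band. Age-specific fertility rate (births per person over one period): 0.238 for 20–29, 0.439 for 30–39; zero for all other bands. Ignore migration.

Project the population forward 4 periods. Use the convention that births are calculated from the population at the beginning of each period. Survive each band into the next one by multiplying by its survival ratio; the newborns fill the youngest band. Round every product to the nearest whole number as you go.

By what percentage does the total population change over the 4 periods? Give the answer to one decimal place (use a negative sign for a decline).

After projecting period 1:
Births: 12200 × 0.238 = 2904 ; 23200 × 0.439 = 10185 — total 13089
10–19: 17400 × 0.962 = 16739
20–29: 23300 × 0.958 = 22321
30–39: 12200 × 0.957 = 11675
40+: 23200 × 0.954 + 8400 × 0.563 = 22133 + 4729 = 26862
Giving 13089 / 16739 / 22321 / 11675 / 26862.
After projecting period 2:
Births: 22321 × 0.238 = 5312 ; 11675 × 0.439 = 5125 — total 10437
10–19: 13089 × 0.962 = 12592
20–29: 16739 × 0.958 = 16036
30–39: 22321 × 0.957 = 21361
40+: 11675 × 0.954 + 26862 × 0.563 = 11138 + 15123 = 26261
Giving 10437 / 12592 / 16036 / 21361 / 26261.
After projecting period 3:
Births: 16036 × 0.238 = 3817 ; 21361 × 0.439 = 9377 — total 13194
10–19: 10437 × 0.962 = 10040
20–29: 12592 × 0.958 = 12063
30–39: 16036 × 0.957 = 15346
40+: 21361 × 0.954 + 26261 × 0.563 = 20378 + 14785 = 35163
Giving 13194 / 10040 / 12063 / 15346 / 35163.
After projecting period 4:
Births: 12063 × 0.238 = 2871 ; 15346 × 0.439 = 6737 — total 9608
10–19: 13194 × 0.962 = 12693
20–29: 10040 × 0.958 = 9618
30–39: 12063 × 0.957 = 11544
40+: 15346 × 0.954 + 35163 × 0.563 = 14640 + 19797 = 34437
Giving 9608 / 12693 / 9618 / 11544 / 34437.
Total: 84500 → 77900; change = -6600; percentage change = -7.8%

-7.8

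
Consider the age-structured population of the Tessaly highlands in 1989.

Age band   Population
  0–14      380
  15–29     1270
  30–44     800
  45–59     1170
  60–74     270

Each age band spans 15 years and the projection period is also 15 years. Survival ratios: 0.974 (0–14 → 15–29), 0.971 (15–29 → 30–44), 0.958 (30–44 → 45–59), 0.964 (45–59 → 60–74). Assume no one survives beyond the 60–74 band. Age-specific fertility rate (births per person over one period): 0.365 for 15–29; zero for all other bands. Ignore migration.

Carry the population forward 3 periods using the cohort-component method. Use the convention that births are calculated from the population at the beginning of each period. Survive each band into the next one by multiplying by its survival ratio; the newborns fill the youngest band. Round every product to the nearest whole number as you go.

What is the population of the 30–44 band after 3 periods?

439

(Groups numbered youngest = 1 to oldest = 5.)
Period 1.
Births: 1270 × 0.365 = 464
Group 2: 380 × 0.974 = 370
Group 3: 1270 × 0.971 = 1233
Group 4: 800 × 0.958 = 766
Group 5: 1170 × 0.964 = 1128
Population now: 0–14=464, 15–29=370, 30–44=1233, 45–59=766, 60–74=1128
Period 2.
Births: 370 × 0.365 = 135
Group 2: 464 × 0.974 = 452
Group 3: 370 × 0.971 = 359
Group 4: 1233 × 0.958 = 1181
Group 5: 766 × 0.964 = 738
Population now: 0–14=135, 15–29=452, 30–44=359, 45–59=1181, 60–74=738
Period 3.
Births: 452 × 0.365 = 165
Group 2: 135 × 0.974 = 131
Group 3: 452 × 0.971 = 439
Group 4: 359 × 0.958 = 344
Group 5: 1181 × 0.964 = 1138
Population now: 0–14=165, 15–29=131, 30–44=439, 45–59=344, 60–74=1138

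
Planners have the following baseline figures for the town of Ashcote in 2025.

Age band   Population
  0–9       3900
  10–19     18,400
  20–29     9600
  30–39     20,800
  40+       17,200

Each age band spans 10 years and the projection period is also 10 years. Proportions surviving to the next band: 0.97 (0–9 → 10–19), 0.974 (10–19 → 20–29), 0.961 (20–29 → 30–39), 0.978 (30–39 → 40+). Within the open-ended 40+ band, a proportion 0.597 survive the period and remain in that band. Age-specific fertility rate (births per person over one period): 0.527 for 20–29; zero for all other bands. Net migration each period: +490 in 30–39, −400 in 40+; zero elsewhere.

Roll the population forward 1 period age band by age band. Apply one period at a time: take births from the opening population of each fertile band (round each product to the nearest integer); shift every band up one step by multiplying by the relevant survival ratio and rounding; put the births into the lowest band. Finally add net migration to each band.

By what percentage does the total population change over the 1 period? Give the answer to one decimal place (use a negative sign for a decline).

Numbering the bands 1..5 from youngest to oldest:
Period 1.
Births: 9600 × 0.527 = 5059
Band 2: 3900 × 0.97 = 3783
Band 3: 18400 × 0.974 = 17922
Band 4: 9600 × 0.961 = 9226
Band 5: 20800 × 0.978 + 17200 × 0.597 = 20342 + 10268 = 30610
Net migration: Band 4 + 490 → 9716; Band 5 − 400 → 30210
→ [5059, 3783, 17922, 9716, 30210]
Total: 69900 → 66690; change = -3210; percentage change = -4.6%

-4.6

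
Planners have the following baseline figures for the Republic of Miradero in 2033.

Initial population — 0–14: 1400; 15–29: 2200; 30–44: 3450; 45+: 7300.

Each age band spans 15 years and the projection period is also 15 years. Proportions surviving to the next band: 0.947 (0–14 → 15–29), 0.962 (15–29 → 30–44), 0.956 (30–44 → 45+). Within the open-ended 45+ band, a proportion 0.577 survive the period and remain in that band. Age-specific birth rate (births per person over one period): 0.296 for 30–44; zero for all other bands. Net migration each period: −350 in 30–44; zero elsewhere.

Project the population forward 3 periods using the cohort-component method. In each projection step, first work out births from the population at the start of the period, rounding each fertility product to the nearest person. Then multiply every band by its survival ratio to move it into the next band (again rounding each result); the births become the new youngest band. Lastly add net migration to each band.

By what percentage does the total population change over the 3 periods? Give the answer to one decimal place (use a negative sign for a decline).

-60.2

Numbering the bands 1..4 from youngest to oldest:
[period 1]
Births: 3450 × 0.296 = 1021
Band 2: 1400 × 0.947 = 1326
Band 3: 2200 × 0.962 = 2116
Band 4: 3450 × 0.956 + 7300 × 0.577 = 3298 + 4212 = 7510
Net migration: Band 3 − 350 → 1766
Giving 1021 / 1326 / 1766 / 7510.
[period 2]
Births: 1766 × 0.296 = 523
Band 2: 1021 × 0.947 = 967
Band 3: 1326 × 0.962 = 1276
Band 4: 1766 × 0.956 + 7510 × 0.577 = 1688 + 4333 = 6021
Net migration: Band 3 − 350 → 926
Giving 523 / 967 / 926 / 6021.
[period 3]
Births: 926 × 0.296 = 274
Band 2: 523 × 0.947 = 495
Band 3: 967 × 0.962 = 930
Band 4: 926 × 0.956 + 6021 × 0.577 = 885 + 3474 = 4359
Net migration: Band 3 − 350 → 580
Giving 274 / 495 / 580 / 4359.
Total: 14350 → 5708; change = -8642; percentage change = -60.2%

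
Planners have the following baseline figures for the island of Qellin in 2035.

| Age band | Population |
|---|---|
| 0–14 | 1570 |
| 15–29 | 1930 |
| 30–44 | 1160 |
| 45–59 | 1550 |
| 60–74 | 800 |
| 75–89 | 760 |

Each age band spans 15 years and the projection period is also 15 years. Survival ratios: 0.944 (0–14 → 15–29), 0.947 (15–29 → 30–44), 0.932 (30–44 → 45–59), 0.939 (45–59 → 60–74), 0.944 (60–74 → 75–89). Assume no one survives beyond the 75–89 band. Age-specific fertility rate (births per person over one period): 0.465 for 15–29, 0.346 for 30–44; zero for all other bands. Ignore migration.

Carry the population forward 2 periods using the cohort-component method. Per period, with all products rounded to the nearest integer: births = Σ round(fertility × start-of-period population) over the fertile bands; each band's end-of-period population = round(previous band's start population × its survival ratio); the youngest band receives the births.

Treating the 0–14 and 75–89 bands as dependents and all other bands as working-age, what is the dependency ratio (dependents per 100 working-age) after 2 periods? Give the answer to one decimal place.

50.4

Call the groups 1 to 6, youngest first.
After projecting period 1:
Births: 1930 * 0.465 = 897  |  1160 * 0.346 = 401 — total 1298
Group 2: 1570 * 0.944 = 1482
Group 3: 1930 * 0.947 = 1828
Group 4: 1160 * 0.932 = 1081
Group 5: 1550 * 0.939 = 1455
Group 6: 800 * 0.944 = 755
End of period: [1298, 1482, 1828, 1081, 1455, 755]
After projecting period 2:
Births: 1482 * 0.465 = 689  |  1828 * 0.346 = 632 — total 1321
Group 2: 1298 * 0.944 = 1225
Group 3: 1482 * 0.947 = 1403
Group 4: 1828 * 0.932 = 1704
Group 5: 1081 * 0.939 = 1015
Group 6: 1455 * 0.944 = 1374
End of period: [1321, 1225, 1403, 1704, 1015, 1374]
Dependents (band 0–14 + band 75–89) = 1321 + 1374 = 2695; working-age = 5347; ratio = 2695/5347 × 100 = 50.4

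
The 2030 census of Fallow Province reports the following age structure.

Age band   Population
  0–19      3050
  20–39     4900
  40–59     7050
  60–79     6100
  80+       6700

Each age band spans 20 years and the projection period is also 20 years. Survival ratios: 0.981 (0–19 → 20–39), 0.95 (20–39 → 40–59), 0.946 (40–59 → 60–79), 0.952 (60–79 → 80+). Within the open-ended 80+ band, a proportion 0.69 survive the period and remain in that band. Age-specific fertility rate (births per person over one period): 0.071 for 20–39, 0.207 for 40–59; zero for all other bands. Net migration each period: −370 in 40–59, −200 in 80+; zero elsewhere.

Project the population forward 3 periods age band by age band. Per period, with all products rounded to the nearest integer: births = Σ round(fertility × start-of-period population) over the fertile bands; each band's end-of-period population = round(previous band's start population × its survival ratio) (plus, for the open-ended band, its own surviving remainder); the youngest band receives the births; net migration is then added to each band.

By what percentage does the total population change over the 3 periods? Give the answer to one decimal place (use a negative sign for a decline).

-34.7

Period 1.
Births: 4900 * 0.071 = 348  |  7050 * 0.207 = 1459 ⇒ total 1807
20–39: 3050 * 0.981 = 2992
40–59: 4900 * 0.95 = 4655
60–79: 7050 * 0.946 = 6669
80+: 6100 * 0.952 + 6700 * 0.69 = 5807 + 4623 = 10430
Net migration: 40–59 − 370 → 4285; 80+ − 200 → 10230
→ [1807, 2992, 4285, 6669, 10230]
Period 2.
Births: 2992 * 0.071 = 212  |  4285 * 0.207 = 887 ⇒ total 1099
20–39: 1807 * 0.981 = 1773
40–59: 2992 * 0.95 = 2842
60–79: 4285 * 0.946 = 4054
80+: 6669 * 0.952 + 10230 * 0.69 = 6349 + 7059 = 13408
Net migration: 40–59 − 370 → 2472; 80+ − 200 → 13208
→ [1099, 1773, 2472, 4054, 13208]
Period 3.
Births: 1773 * 0.071 = 126  |  2472 * 0.207 = 512 ⇒ total 638
20–39: 1099 * 0.981 = 1078
40–59: 1773 * 0.95 = 1684
60–79: 2472 * 0.946 = 2339
80+: 4054 * 0.952 + 13208 * 0.69 = 3859 + 9114 = 12973
Net migration: 40–59 − 370 → 1314; 80+ − 200 → 12773
→ [638, 1078, 1314, 2339, 12773]
Total: 27800 → 18142; change = -9658; percentage change = -34.7%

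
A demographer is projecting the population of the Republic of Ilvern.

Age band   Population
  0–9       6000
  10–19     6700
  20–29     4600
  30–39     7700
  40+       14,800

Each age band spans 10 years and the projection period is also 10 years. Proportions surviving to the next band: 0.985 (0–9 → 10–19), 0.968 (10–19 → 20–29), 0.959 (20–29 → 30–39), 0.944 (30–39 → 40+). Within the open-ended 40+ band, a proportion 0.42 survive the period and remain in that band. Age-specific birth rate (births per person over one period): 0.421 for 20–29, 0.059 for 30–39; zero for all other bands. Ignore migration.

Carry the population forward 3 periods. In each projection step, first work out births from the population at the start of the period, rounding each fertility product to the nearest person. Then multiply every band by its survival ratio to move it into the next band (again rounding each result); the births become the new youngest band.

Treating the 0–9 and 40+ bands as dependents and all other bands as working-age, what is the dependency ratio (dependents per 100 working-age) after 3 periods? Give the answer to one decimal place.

— Period 1 —
Births: 4600 × 0.421 = 1937 ; 7700 × 0.059 = 454 — total 2391
10–19: 6000 × 0.985 = 5910
20–29: 6700 × 0.968 = 6486
30–39: 4600 × 0.959 = 4411
40+: 7700 × 0.944 + 14800 × 0.42 = 7269 + 6216 = 13485
→ [2391, 5910, 6486, 4411, 13485]
— Period 2 —
Births: 6486 × 0.421 = 2731 ; 4411 × 0.059 = 260 — total 2991
10–19: 2391 × 0.985 = 2355
20–29: 5910 × 0.968 = 5721
30–39: 6486 × 0.959 = 6220
40+: 4411 × 0.944 + 13485 × 0.42 = 4164 + 5664 = 9828
→ [2991, 2355, 5721, 6220, 9828]
— Period 3 —
Births: 5721 × 0.421 = 2409 ; 6220 × 0.059 = 367 — total 2776
10–19: 2991 × 0.985 = 2946
20–29: 2355 × 0.968 = 2280
30–39: 5721 × 0.959 = 5486
40+: 6220 × 0.944 + 9828 × 0.42 = 5872 + 4128 = 10000
→ [2776, 2946, 2280, 5486, 10000]
Dependents (band 0–9 + band 40+) = 2776 + 10000 = 12776; working-age = 10712; ratio = 12776/10712 × 100 = 119.3

119.3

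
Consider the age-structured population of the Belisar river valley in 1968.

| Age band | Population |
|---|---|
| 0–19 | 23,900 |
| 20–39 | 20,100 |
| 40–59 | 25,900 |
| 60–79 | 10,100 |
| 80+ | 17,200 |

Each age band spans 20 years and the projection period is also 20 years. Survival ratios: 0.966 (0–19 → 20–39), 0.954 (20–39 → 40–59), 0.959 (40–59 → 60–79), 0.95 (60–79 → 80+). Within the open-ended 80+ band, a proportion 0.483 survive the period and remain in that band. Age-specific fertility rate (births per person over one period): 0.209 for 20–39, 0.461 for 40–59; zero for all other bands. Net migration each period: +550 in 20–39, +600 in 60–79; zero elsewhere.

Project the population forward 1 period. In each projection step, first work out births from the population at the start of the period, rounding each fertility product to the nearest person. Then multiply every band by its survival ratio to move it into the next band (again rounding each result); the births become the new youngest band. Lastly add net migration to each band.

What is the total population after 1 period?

102294

Period 1:
Births: 20100 × 0.209 = 4201  |  25900 × 0.461 = 11940 — total 16141
20–39: 23900 × 0.966 = 23087
40–59: 20100 × 0.954 = 19175
60–79: 25900 × 0.959 = 24838
80+: 10100 × 0.95 + 17200 × 0.483 = 9595 + 8308 = 17903
Net migration: 20–39 + 550 → 23637; 60–79 + 600 → 25438
End of period: [16141, 23637, 19175, 25438, 17903]
Total after period 1: 16141 + 23637 + 19175 + 25438 + 17903 = 102294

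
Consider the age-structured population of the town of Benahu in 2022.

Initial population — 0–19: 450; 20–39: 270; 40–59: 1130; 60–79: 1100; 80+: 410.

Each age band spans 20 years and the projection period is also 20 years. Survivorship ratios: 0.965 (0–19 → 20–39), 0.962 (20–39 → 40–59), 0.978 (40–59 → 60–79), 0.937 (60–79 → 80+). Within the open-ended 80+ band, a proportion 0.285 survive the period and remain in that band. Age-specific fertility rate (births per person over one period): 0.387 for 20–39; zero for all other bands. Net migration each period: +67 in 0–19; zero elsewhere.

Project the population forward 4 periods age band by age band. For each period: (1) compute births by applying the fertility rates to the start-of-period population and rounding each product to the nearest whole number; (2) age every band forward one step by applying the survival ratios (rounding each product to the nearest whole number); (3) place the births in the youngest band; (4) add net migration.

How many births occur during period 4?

(Bands numbered youngest = 1 to oldest = 5.)
— Period 1 —
Births: 270 * 0.387 = 104
Band 2: 450 * 0.965 = 434
Band 3: 270 * 0.962 = 260
Band 4: 1130 * 0.978 = 1105
Band 5: 1100 * 0.937 + 410 * 0.285 = 1031 + 117 = 1148
Net migration: Band 1 + 67 → 171
End of period: [171, 434, 260, 1105, 1148]
— Period 2 —
Births: 434 * 0.387 = 168
Band 2: 171 * 0.965 = 165
Band 3: 434 * 0.962 = 418
Band 4: 260 * 0.978 = 254
Band 5: 1105 * 0.937 + 1148 * 0.285 = 1035 + 327 = 1362
Net migration: Band 1 + 67 → 235
End of period: [235, 165, 418, 254, 1362]
— Period 3 —
Births: 165 * 0.387 = 64
Band 2: 235 * 0.965 = 227
Band 3: 165 * 0.962 = 159
Band 4: 418 * 0.978 = 409
Band 5: 254 * 0.937 + 1362 * 0.285 = 238 + 388 = 626
Net migration: Band 1 + 67 → 131
End of period: [131, 227, 159, 409, 626]
— Period 4 —
Births: 227 * 0.387 = 88
Band 2: 131 * 0.965 = 126
Band 3: 227 * 0.962 = 218
Band 4: 159 * 0.978 = 156
Band 5: 409 * 0.937 + 626 * 0.285 = 383 + 178 = 561
Net migration: Band 1 + 67 → 155
End of period: [155, 126, 218, 156, 561]

88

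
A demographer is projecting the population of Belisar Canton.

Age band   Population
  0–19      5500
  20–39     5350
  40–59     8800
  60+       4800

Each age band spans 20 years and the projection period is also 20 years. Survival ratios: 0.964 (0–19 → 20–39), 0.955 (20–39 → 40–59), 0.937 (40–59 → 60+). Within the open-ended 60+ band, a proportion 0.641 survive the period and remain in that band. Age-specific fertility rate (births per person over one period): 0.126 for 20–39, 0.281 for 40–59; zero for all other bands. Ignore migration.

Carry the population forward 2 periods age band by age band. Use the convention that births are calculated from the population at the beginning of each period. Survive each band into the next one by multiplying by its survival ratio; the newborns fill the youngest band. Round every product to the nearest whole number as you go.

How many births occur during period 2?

(Bands numbered youngest = 1 to oldest = 4.)
Period 1.
Births: 5350 × 0.126 = 674, 8800 × 0.281 = 2473 → total 3147
Band 2: 5500 × 0.964 = 5302
Band 3: 5350 × 0.955 = 5109
Band 4: 8800 × 0.937 + 4800 × 0.641 = 8246 + 3077 = 11323
End of period: [3147, 5302, 5109, 11323]
Period 2.
Births: 5302 × 0.126 = 668, 5109 × 0.281 = 1436 → total 2104
Band 2: 3147 × 0.964 = 3034
Band 3: 5302 × 0.955 = 5063
Band 4: 5109 × 0.937 + 11323 × 0.641 = 4787 + 7258 = 12045
End of period: [2104, 3034, 5063, 12045]

2104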